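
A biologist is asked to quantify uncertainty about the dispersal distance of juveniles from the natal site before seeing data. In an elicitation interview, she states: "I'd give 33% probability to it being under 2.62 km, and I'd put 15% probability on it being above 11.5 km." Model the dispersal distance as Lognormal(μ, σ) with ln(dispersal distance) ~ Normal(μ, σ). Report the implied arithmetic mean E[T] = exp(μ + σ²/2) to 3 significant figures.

E[T] ≈ 6.73 km

If T ~ Lognormal(μ,σ) then ln T ~ Normal(μ,σ), so the p-quantile of ln T is μ + z_p·σ.
ln(2.62) = 0.9632 and ln(11.5) = 2.442; z_{0.33} = -0.4399, z_{0.85} = 1.036.
σ = (2.442 − 0.9632)/(1.036 − (-0.4399)) = 1.002.
μ = 0.9632 − (-0.4399)·1.002 = 1.404.
E[T] = exp(μ + σ²/2) = exp(1.404 + 0.5019) = 6.73 km.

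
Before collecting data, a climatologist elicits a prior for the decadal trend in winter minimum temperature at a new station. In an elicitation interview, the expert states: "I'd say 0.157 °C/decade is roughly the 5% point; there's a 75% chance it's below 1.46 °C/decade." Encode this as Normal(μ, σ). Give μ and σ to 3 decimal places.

For Normal(μ,σ), the p-quantile is μ + z_p·σ. Here z_{0.05} = -1.645, z_{0.75} = 0.6745.
So 0.157 = μ − 1.645σ and 1.46 = μ + 0.6745σ.
Subtracting: σ = (1.46 − 0.157)/(0.6745 − (-1.645)) = 0.562.
Then μ = 0.157 − (-1.645)·0.562 = 1.081.

μ = 1.081, σ = 0.562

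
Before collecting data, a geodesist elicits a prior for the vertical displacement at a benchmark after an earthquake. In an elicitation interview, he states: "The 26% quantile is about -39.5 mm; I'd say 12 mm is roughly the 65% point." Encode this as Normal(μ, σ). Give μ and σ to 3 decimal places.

The p-quantile of Normal(μ,σ) is μ + z_p·σ, with z_{0.26} = -0.6433 and z_{0.65} = 0.3853.
Eliminate σ: μ = (z₂·x₁ − z₁·x₂)/(z₂ − z₁) = (0.3853·-39.5 − (-0.6433)·12)/1.029 = -7.291.
Then σ = (x₂ − x₁)/(z₂ − z₁) = (12 − -39.5)/1.029 = 50.065.

μ = -7.291, σ = 50.065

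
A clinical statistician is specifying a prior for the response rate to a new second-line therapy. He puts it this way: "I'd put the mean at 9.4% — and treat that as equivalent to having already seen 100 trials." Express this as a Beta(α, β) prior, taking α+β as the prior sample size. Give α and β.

Under the effective-sample-size interpretation, Beta(α, β) has prior mean α/(α+β) and prior sample size α+β.
So α+β = 100 and α/(α+β) = 0.094, giving α = 0.094·100 = 9.4 and β = 100 − 9.4 = 90.6.

α = 9.4, β = 90.6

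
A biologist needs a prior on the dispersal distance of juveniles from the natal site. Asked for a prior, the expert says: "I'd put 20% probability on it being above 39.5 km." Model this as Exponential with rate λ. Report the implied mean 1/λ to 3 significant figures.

P(T > 39.5) = e^(−λ·39.5) = 0.2, so λ = −ln(0.2)/39.5 = 0.0407.
Mean = 1/λ = 24.5 km.

mean ≈ 24.5 km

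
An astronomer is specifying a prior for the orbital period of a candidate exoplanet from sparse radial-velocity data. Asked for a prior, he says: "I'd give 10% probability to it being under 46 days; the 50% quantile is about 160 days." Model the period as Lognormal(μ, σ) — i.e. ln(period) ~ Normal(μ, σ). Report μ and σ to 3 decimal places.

μ ≈ 5.075, σ ≈ 0.973

If T ~ Lognormal(μ,σ) then ln T ~ Normal(μ,σ), so the p-quantile of ln T is μ + z_p·σ.
ln(46) = 3.829 and ln(160) = 5.075; z_{0.1} = -1.282, z_{0.5} = 0.
σ = (5.075 − 3.829)/(0 − (-1.282)) = 0.973.
μ = 3.829 − (-1.282)·0.973 = 5.075.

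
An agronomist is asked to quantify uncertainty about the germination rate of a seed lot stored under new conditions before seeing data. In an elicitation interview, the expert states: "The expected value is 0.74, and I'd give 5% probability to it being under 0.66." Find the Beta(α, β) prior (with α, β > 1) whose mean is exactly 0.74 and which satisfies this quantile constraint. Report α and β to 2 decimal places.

With mean 0.74 fixed, write α = 0.74s, β = 0.26s where s = α+β.
Need P(θ < 0.66) = 0.05 under Beta(0.74s, 0.26s). Normal approximation: (q−m)/√(m(1−m)/s) ≈ z_{0.05} = -1.64, so s ≈ 0.74·0.26·(-1.64)²/(0.66−0.74)² = 81.3.
At s = 81.3: P(θ<0.66) ≈ 0.056. Adjusting to match 0.05 gives s ≈ 87.00.
So α = 0.74·87.00 ≈ 64.38, β = 0.26·87.00 ≈ 22.62.

α ≈ 64.38, β ≈ 22.62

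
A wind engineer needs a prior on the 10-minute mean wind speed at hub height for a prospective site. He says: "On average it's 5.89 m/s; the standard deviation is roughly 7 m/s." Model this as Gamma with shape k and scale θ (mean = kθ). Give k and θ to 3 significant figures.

k ≈ 0.708, θ ≈ 8.32

For Gamma(k, scale θ): mean = kθ, variance = kθ², so CV = 1/√k.
CV = SD/mean = 7/5.89 = 1.188, hence k = 1/CV² = 0.708.
Then θ = mean/k = 5.89/0.708 = 8.32.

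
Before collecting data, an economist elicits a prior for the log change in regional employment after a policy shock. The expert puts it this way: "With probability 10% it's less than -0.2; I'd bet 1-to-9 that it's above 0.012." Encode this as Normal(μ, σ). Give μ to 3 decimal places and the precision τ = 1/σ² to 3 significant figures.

The p-quantile of Normal(μ,σ) is μ + z_p·σ, with z_{0.1} = -1.282 and z_{0.9} = 1.282.
Eliminate σ: μ = (z₂·x₁ − z₁·x₂)/(z₂ − z₁) = (1.282·-0.2 − (-1.282)·0.012)/2.563 = -0.094.
Then σ = (x₂ − x₁)/(z₂ − z₁) = (0.012 − -0.2)/2.563 = 0.083.
Precision τ = 1/σ² = 1/0.08271² = 146.

μ = -0.094, τ = 146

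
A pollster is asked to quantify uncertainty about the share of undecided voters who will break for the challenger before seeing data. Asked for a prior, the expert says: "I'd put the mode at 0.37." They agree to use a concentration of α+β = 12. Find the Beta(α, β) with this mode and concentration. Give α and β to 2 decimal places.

For α,β > 1 the Beta mode is (α−1)/(α+β−2). With α+β = 12, the mode is (α−1)/10.
Set (α−1)/10 = 0.37 → α = 1 + 0.37·10 = 4.70.
β = 12 − α = 7.30.

α = 4.70, β = 7.30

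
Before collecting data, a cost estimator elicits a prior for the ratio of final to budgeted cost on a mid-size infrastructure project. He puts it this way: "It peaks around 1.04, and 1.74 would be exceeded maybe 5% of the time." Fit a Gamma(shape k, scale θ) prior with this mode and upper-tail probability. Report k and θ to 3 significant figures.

k ≈ 11.5, θ ≈ 0.0986

Gamma(k,θ) with k>1 has mode (k−1)θ, so θ = 1.04/(k−1).
Need P(X < 1.74) = 0.95 with θ tied to k this way. Start at k = 2, θ = 1.04: P(X<1.74) ≈ 0.498.
Too low — raise k to concentrate. Iterating converges to k ≈ 11.5.
Then θ = 1.04/(11.5−1) ≈ 0.0986.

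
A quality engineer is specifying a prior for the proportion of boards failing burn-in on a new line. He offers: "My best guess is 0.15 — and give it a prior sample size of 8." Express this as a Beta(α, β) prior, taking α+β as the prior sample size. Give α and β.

α = 1.2, β = 6.8

Under the effective-sample-size interpretation, Beta(α, β) has prior mean α/(α+β) and prior sample size α+β.
So α+β = 8 and α/(α+β) = 0.15, giving α = 0.15·8 = 1.2 and β = 8 − 1.2 = 6.8.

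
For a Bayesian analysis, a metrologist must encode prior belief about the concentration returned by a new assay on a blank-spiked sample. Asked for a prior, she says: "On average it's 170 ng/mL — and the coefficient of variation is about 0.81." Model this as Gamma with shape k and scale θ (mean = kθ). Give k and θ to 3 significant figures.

k ≈ 1.52, θ ≈ 112

For Gamma(k, scale θ): mean = kθ, variance = kθ², so CV = 1/√k.
CV = 0.81, hence k = 1/CV² = 1.52.
Then θ = mean/k = 170/1.52 = 112.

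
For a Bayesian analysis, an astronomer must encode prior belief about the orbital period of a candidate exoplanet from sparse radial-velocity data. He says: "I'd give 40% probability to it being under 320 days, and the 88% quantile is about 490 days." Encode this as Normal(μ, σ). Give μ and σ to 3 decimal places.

μ = 350.153, σ = 119.020

For Normal(μ,σ), the p-quantile is μ + z_p·σ. Here z_{0.4} = -0.2533, z_{0.88} = 1.175.
So 320 = μ − 0.2533σ and 490 = μ + 1.175σ.
Subtracting: σ = (490 − 320)/(1.175 − (-0.2533)) = 119.020.
Then μ = 320 − (-0.2533)·119.020 = 350.153.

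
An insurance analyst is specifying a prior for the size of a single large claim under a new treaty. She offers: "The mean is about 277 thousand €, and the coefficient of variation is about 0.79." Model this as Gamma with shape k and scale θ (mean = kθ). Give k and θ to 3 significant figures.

k ≈ 1.6, θ ≈ 173

For Gamma(k, scale θ): mean = kθ, variance = kθ², so CV = 1/√k.
CV = 0.79, hence k = 1/CV² = 1.6.
Then θ = mean/k = 277/1.6 = 173.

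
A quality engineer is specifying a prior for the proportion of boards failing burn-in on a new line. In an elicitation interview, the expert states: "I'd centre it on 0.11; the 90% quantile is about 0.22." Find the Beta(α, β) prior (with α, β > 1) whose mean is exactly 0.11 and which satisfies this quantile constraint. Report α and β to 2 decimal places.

α ≈ 1.59, β ≈ 12.86

With mean 0.11 fixed, write α = 0.11s, β = 0.89s where s = α+β.
Need P(θ < 0.22) = 0.9 under Beta(0.11s, 0.89s). Normal approximation: (q−m)/√(m(1−m)/s) ≈ z_{0.9} = 1.28, so s ≈ 0.11·0.89·(1.28)²/(0.22−0.11)² = 13.3.
At s = 13.3: P(θ<0.22) ≈ 0.893. Adjusting to match 0.9 gives s ≈ 14.45.
So α = 0.11·14.45 ≈ 1.59, β = 0.89·14.45 ≈ 12.86.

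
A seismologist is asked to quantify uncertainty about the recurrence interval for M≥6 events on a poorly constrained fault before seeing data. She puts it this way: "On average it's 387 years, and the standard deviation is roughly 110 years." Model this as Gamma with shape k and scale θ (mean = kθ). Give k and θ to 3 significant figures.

k ≈ 12.4, θ ≈ 31.3

For Gamma(k, scale θ): mean = kθ, variance = kθ², so CV = 1/√k.
CV = SD/mean = 110/387 = 0.2842, hence k = 1/CV² = 12.4.
Then θ = mean/k = 387/12.4 = 31.3.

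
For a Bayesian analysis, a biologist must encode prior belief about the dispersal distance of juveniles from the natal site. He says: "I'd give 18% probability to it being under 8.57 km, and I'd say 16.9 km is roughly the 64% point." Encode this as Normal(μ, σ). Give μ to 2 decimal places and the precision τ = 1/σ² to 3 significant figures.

The p-quantile of Normal(μ,σ) is μ + z_p·σ, with z_{0.18} = -0.9154 and z_{0.64} = 0.3585.
Eliminate σ: μ = (z₂·x₁ − z₁·x₂)/(z₂ − z₁) = (0.3585·8.57 − (-0.9154)·16.9)/1.274 = 14.56.
Then σ = (x₂ − x₁)/(z₂ − z₁) = (16.9 − 8.57)/1.274 = 6.54.
Precision τ = 1/σ² = 1/6.539² = 0.0234.

μ = 14.56, τ = 0.0234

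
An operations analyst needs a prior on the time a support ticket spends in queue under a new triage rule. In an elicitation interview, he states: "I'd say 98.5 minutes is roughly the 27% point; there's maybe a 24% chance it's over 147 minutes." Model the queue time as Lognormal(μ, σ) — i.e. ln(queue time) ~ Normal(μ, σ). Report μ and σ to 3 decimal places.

μ ≈ 4.776, σ ≈ 0.304

If T ~ Lognormal(μ,σ) then ln T ~ Normal(μ,σ), so the p-quantile of ln T is μ + z_p·σ.
ln(98.5) = 4.59 and ln(147) = 4.99; z_{0.27} = -0.6128, z_{0.76} = 0.7063.
σ = (4.99 − 4.59)/(0.7063 − (-0.6128)) = 0.304.
μ = 4.59 − (-0.6128)·0.304 = 4.776.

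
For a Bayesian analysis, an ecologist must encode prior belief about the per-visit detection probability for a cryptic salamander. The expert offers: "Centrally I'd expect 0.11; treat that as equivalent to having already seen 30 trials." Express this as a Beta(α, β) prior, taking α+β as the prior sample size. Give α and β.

Under the effective-sample-size interpretation, Beta(α, β) has prior mean α/(α+β) and prior sample size α+β.
So α+β = 30 and α/(α+β) = 0.11, giving α = 0.11·30 = 3.3 and β = 30 − 3.3 = 26.7.

α = 3.3, β = 26.7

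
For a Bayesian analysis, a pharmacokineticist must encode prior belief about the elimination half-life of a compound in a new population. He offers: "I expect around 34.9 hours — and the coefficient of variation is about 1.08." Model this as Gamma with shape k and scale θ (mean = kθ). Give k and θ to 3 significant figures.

For Gamma(k, scale θ): mean = kθ, variance = kθ², so CV = 1/√k.
CV = 1.08, hence k = 1/CV² = 0.857.
Then θ = mean/k = 34.9/0.857 = 40.7.

k ≈ 0.857, θ ≈ 40.7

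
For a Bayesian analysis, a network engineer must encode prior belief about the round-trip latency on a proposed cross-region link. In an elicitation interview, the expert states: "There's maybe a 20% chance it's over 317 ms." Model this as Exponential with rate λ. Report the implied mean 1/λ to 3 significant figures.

mean ≈ 197 ms

P(T > 317.0) = e^(−λ·317.0) = 0.2, so λ = −ln(0.2)/317.0 = 0.00508.
Mean = 1/λ = 197 ms.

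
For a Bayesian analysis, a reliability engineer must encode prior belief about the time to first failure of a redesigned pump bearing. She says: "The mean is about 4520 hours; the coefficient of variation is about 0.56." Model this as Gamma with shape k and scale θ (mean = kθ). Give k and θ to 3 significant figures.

k ≈ 3.19, θ ≈ 1420

For Gamma(k, scale θ): mean = kθ, variance = kθ², so CV = 1/√k.
CV = 0.56, hence k = 1/CV² = 3.19.
Then θ = mean/k = 4520/3.19 = 1420.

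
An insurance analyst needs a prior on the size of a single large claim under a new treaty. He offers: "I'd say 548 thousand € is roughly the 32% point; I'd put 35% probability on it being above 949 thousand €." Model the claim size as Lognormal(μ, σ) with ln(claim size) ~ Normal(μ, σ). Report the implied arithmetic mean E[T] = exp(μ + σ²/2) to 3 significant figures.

If T ~ Lognormal(μ,σ) then ln T ~ Normal(μ,σ), so the p-quantile of ln T is μ + z_p·σ.
ln(548) = 6.306 and ln(949) = 6.855; z_{0.32} = -0.4677, z_{0.65} = 0.3853.
σ = (6.855 − 6.306)/(0.3853 − (-0.4677)) = 0.644.
μ = 6.306 − (-0.4677)·0.644 = 6.607.
E[T] = exp(μ + σ²/2) = exp(6.607 + 0.2072) = 911 thousand €.

E[T] ≈ 911 thousand €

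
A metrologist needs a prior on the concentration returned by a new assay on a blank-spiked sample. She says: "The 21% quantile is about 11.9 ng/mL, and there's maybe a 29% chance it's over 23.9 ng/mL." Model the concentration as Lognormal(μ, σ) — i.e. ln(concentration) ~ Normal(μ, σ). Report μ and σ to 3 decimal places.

μ ≈ 2.890, σ ≈ 0.513

If T ~ Lognormal(μ,σ) then ln T ~ Normal(μ,σ), so the p-quantile of ln T is μ + z_p·σ.
ln(11.9) = 2.477 and ln(23.9) = 3.174; z_{0.21} = -0.8064, z_{0.71} = 0.5534.
σ = (3.174 − 2.477)/(0.5534 − (-0.8064)) = 0.513.
μ = 2.477 − (-0.8064)·0.513 = 2.890.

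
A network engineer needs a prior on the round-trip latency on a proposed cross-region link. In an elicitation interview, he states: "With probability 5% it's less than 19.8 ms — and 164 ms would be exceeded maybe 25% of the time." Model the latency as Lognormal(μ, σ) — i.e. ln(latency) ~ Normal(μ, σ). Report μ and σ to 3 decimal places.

μ ≈ 4.485, σ ≈ 0.912

If T ~ Lognormal(μ,σ) then ln T ~ Normal(μ,σ), so the p-quantile of ln T is μ + z_p·σ.
ln(19.8) = 2.986 and ln(164) = 5.1; z_{0.05} = -1.645, z_{0.75} = 0.6745.
σ = (5.1 − 2.986)/(0.6745 − (-1.645)) = 0.912.
μ = 2.986 − (-1.645)·0.912 = 4.485.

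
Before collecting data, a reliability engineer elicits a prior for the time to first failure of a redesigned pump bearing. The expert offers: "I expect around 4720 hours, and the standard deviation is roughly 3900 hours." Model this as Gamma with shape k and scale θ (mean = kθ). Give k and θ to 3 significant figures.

For Gamma(k, scale θ): mean = kθ, variance = kθ², so CV = 1/√k.
CV = SD/mean = 3900/4720 = 0.8263, hence k = 1/CV² = 1.46.
Then θ = mean/k = 4720/1.46 = 3220.

k ≈ 1.46, θ ≈ 3220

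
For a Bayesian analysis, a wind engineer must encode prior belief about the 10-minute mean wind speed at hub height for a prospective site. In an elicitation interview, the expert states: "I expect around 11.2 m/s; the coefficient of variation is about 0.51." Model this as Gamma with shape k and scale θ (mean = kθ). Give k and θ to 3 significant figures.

k ≈ 3.84, θ ≈ 2.91

For Gamma(k, scale θ): mean = kθ, variance = kθ², so CV = 1/√k.
CV = 0.51, hence k = 1/CV² = 3.84.
Then θ = mean/k = 11.2/3.84 = 2.91.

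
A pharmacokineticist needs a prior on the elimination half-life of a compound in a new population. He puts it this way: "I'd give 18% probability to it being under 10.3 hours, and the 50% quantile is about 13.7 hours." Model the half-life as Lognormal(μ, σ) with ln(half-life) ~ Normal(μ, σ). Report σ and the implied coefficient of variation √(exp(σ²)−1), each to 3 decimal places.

σ ≈ 0.312, CV ≈ 0.319

If T ~ Lognormal(μ,σ) then ln T ~ Normal(μ,σ), so the p-quantile of ln T is μ + z_p·σ.
ln(10.3) = 2.332 and ln(13.7) = 2.617; z_{0.18} = -0.9154, z_{0.5} = 0.
σ = (2.617 − 2.332)/(0 − (-0.9154)) = 0.312.
μ = 2.332 − (-0.9154)·0.312 = 2.617.
CV = √(exp(σ²)−1) = √(exp(0.0971)−1) = 0.319.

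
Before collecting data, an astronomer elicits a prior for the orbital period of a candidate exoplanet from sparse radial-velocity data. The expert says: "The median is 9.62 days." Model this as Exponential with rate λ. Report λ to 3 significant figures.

λ ≈ 0.0721

Exponential median = ln 2 / λ, so λ = ln 2 / 9.62 = 0.0721.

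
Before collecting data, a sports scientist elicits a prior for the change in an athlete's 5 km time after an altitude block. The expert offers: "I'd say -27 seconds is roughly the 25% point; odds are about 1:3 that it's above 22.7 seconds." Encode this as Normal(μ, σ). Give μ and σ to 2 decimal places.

μ = -2.15, σ = 36.84

For Normal(μ,σ), the p-quantile is μ + z_p·σ. Here z_{0.25} = -0.6745, z_{0.75} = 0.6745.
So -27 = μ − 0.6745σ and 22.7 = μ + 0.6745σ.
Subtracting: σ = (22.7 − -27)/(0.6745 − (-0.6745)) = 36.84.
Then μ = -27 − (-0.6745)·36.84 = -2.15.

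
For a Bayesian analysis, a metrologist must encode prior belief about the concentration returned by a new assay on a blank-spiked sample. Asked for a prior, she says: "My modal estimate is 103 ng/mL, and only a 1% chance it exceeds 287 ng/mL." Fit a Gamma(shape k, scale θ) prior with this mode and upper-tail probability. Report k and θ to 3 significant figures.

Gamma(k,θ) with k>1 has mode (k−1)θ, so θ = 103/(k−1).
Need P(X < 287) = 0.99 with θ tied to k this way. Start at k = 2, θ = 103: P(X<287) ≈ 0.767.
Too low — raise k to concentrate. Iterating converges to k ≈ 5.36.
Then θ = 103/(5.36−1) ≈ 23.6.

k ≈ 5.36, θ ≈ 23.6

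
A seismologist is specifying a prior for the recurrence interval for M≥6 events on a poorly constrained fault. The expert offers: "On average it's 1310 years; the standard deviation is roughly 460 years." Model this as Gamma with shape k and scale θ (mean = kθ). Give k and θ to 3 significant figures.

k ≈ 8.11, θ ≈ 162

For Gamma(k, scale θ): mean = kθ, variance = kθ², so CV = 1/√k.
CV = SD/mean = 460/1310 = 0.3511, hence k = 1/CV² = 8.11.
Then θ = mean/k = 1310/8.11 = 162.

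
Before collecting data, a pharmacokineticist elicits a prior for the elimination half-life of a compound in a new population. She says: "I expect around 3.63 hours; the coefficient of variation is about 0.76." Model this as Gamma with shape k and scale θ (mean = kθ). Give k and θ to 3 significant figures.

k ≈ 1.73, θ ≈ 2.1

For Gamma(k, scale θ): mean = kθ, variance = kθ², so CV = 1/√k.
CV = 0.76, hence k = 1/CV² = 1.73.
Then θ = mean/k = 3.63/1.73 = 2.1.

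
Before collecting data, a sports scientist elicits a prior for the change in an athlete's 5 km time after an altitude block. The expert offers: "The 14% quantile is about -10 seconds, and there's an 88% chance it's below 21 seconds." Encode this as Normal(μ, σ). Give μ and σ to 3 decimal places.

The p-quantile of Normal(μ,σ) is μ + z_p·σ, with z_{0.14} = -1.08 and z_{0.88} = 1.175.
Eliminate σ: μ = (z₂·x₁ − z₁·x₂)/(z₂ − z₁) = (1.175·-10 − (-1.08)·21)/2.255 = 4.849.
Then σ = (x₂ − x₁)/(z₂ − z₁) = (21 − -10)/2.255 = 13.745.

μ = 4.849, σ = 13.745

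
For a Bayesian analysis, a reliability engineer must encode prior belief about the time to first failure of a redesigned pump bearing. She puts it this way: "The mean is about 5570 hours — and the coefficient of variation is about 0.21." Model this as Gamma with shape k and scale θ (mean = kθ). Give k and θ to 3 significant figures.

For Gamma(k, scale θ): mean = kθ, variance = kθ², so CV = 1/√k.
CV = 0.21, hence k = 1/CV² = 22.7.
Then θ = mean/k = 5570/22.7 = 246.

k ≈ 22.7, θ ≈ 246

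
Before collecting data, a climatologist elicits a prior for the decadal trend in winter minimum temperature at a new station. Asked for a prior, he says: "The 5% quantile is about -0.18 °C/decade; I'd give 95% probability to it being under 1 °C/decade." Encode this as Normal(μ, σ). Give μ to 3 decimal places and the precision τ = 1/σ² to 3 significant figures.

The p-quantile of Normal(μ,σ) is μ + z_p·σ, with z_{0.05} = -1.645 and z_{0.95} = 1.645.
Eliminate σ: μ = (z₂·x₁ − z₁·x₂)/(z₂ − z₁) = (1.645·-0.18 − (-1.645)·1)/3.29 = 0.410.
Then σ = (x₂ − x₁)/(z₂ − z₁) = (1 − -0.18)/3.29 = 0.359.
Precision τ = 1/σ² = 1/0.3587² = 7.77.

μ = 0.410, τ = 7.77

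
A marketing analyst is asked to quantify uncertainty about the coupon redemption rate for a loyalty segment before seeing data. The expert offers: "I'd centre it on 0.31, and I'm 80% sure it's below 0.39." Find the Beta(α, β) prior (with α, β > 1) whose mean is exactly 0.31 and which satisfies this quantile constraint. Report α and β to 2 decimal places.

α ≈ 7.03, β ≈ 15.65

With mean 0.31 fixed, write α = 0.31s, β = 0.69s where s = α+β.
Need P(θ < 0.39) = 0.8 under Beta(0.31s, 0.69s). Normal approximation: (q−m)/√(m(1−m)/s) ≈ z_{0.8} = 0.842, so s ≈ 0.31·0.69·(0.842)²/(0.39−0.31)² = 23.7.
At s = 23.7: P(θ<0.39) ≈ 0.804. Adjusting to match 0.8 gives s ≈ 22.69.
So α = 0.31·22.69 ≈ 7.03, β = 0.69·22.69 ≈ 15.65.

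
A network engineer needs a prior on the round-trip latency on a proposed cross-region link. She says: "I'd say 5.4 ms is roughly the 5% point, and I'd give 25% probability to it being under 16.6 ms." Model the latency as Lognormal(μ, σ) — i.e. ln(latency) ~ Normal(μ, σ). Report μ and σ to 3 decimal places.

μ ≈ 3.590, σ ≈ 1.157

If T ~ Lognormal(μ,σ) then ln T ~ Normal(μ,σ), so the p-quantile of ln T is μ + z_p·σ.
ln(5.4) = 1.686 and ln(16.6) = 2.809; z_{0.05} = -1.645, z_{0.25} = -0.6745.
σ = (2.809 − 1.686)/(-0.6745 − (-1.645)) = 1.157.
μ = 1.686 − (-1.645)·1.157 = 3.590.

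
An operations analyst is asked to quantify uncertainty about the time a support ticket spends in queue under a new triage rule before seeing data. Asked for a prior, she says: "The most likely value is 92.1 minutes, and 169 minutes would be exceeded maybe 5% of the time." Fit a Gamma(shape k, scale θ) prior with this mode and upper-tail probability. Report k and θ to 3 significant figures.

Gamma(k,θ) with k>1 has mode (k−1)θ, so θ = 92.1/(k−1).
Need P(X < 169) = 0.95 with θ tied to k this way. Start at k = 2, θ = 92.1: P(X<169) ≈ 0.547.
Too low — raise k to concentrate. Iterating converges to k ≈ 8.56.
Then θ = 92.1/(8.56−1) ≈ 12.2.

k ≈ 8.56, θ ≈ 12.2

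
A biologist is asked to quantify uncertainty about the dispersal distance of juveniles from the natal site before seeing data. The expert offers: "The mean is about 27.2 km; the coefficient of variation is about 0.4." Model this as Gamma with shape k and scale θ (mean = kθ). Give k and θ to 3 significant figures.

For Gamma(k, scale θ): mean = kθ, variance = kθ², so CV = 1/√k.
CV = 0.4, hence k = 1/CV² = 6.25.
Then θ = mean/k = 27.2/6.25 = 4.35.

k ≈ 6.25, θ ≈ 4.35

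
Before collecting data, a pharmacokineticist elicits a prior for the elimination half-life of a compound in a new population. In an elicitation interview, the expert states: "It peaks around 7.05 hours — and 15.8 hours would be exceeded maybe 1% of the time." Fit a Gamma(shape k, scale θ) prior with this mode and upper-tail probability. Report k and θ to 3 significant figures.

Gamma(k,θ) with k>1 has mode (k−1)θ, so θ = 7.05/(k−1).
Need P(X < 15.8) = 0.99 with θ tied to k this way. Start at k = 2, θ = 7.05: P(X<15.8) ≈ 0.655.
Too low — raise k to concentrate. Iterating converges to k ≈ 8.38.
Then θ = 7.05/(8.38−1) ≈ 0.956.

k ≈ 8.38, θ ≈ 0.956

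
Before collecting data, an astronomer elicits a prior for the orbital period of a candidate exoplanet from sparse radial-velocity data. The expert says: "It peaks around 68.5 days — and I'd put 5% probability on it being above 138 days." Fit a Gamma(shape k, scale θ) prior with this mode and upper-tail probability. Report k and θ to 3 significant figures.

k ≈ 6.65, θ ≈ 12.1

Gamma(k,θ) with k>1 has mode (k−1)θ, so θ = 68.5/(k−1).
Need P(X < 138) = 0.95 with θ tied to k this way. Start at k = 2, θ = 68.5: P(X<138) ≈ 0.598.
Too low — raise k to concentrate. Iterating converges to k ≈ 6.65.
Then θ = 68.5/(6.65−1) ≈ 12.1.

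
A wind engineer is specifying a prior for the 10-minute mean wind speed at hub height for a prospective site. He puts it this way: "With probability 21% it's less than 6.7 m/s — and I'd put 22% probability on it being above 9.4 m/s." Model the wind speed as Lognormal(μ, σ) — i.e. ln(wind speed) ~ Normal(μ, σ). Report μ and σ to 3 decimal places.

If T ~ Lognormal(μ,σ) then ln T ~ Normal(μ,σ), so the p-quantile of ln T is μ + z_p·σ.
ln(6.7) = 1.902 and ln(9.4) = 2.241; z_{0.21} = -0.8064, z_{0.78} = 0.7722.
σ = (2.241 − 1.902)/(0.7722 − (-0.8064)) = 0.214.
μ = 1.902 − (-0.8064)·0.214 = 2.075.

μ ≈ 2.075, σ ≈ 0.214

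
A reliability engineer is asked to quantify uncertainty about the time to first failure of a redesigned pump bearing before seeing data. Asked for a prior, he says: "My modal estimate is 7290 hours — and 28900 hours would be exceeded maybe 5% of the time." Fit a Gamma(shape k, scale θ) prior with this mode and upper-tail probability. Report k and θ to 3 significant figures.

k ≈ 2.33, θ ≈ 5490

Gamma(k,θ) with k>1 has mode (k−1)θ, so θ = 7290/(k−1).
Need P(X < 28900) = 0.95 with θ tied to k this way. Start at k = 2, θ = 7290: P(X<28900) ≈ 0.906.
Too low — raise k to concentrate. Iterating converges to k ≈ 2.33.
Then θ = 7290/(2.33−1) ≈ 5490.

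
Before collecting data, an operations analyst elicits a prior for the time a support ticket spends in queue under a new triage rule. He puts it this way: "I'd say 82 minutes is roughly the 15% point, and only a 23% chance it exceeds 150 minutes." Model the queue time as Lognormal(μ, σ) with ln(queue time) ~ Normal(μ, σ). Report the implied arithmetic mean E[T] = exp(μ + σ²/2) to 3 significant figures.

If T ~ Lognormal(μ,σ) then ln T ~ Normal(μ,σ), so the p-quantile of ln T is μ + z_p·σ.
ln(82) = 4.407 and ln(150) = 5.011; z_{0.15} = -1.036, z_{0.77} = 0.7388.
σ = (5.011 − 4.407)/(0.7388 − (-1.036)) = 0.340.
μ = 4.407 − (-1.036)·0.340 = 4.759.
E[T] = exp(μ + σ²/2) = exp(4.759 + 0.0579) = 124 minutes.

E[T] ≈ 124 minutes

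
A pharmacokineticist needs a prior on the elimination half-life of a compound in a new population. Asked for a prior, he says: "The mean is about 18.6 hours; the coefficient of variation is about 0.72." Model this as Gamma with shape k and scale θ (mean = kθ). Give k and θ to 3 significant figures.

For Gamma(k, scale θ): mean = kθ, variance = kθ², so CV = 1/√k.
CV = 0.72, hence k = 1/CV² = 1.93.
Then θ = mean/k = 18.6/1.93 = 9.64.

k ≈ 1.93, θ ≈ 9.64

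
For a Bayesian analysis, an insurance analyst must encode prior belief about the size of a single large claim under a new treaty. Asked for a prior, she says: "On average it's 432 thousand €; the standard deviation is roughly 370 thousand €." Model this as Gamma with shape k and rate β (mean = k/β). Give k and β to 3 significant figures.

k ≈ 1.36, β ≈ 0.00316

For Gamma(k, rate β): mean = k/β, variance = k/β², so CV = 1/√k.
CV = SD/mean = 370/432 = 0.8565, hence k = 1/CV² = 1.36.
Then β = k/mean = 1.36/432 = 0.00316.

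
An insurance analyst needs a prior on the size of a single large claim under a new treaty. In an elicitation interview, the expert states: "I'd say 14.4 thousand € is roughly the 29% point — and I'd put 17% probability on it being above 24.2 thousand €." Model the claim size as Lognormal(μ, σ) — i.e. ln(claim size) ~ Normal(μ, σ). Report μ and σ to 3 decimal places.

If T ~ Lognormal(μ,σ) then ln T ~ Normal(μ,σ), so the p-quantile of ln T is μ + z_p·σ.
ln(14.4) = 2.667 and ln(24.2) = 3.186; z_{0.29} = -0.5534, z_{0.83} = 0.9542.
σ = (3.186 − 2.667)/(0.9542 − (-0.5534)) = 0.344.
μ = 2.667 − (-0.5534)·0.344 = 2.858.

μ ≈ 2.858, σ ≈ 0.344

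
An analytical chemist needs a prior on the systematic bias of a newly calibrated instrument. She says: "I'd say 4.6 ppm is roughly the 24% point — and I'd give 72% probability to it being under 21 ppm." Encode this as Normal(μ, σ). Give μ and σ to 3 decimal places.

μ = 13.585, σ = 12.722

The p-quantile of Normal(μ,σ) is μ + z_p·σ, with z_{0.24} = -0.7063 and z_{0.72} = 0.5828.
Eliminate σ: μ = (z₂·x₁ − z₁·x₂)/(z₂ − z₁) = (0.5828·4.6 − (-0.7063)·21)/1.289 = 13.585.
Then σ = (x₂ − x₁)/(z₂ − z₁) = (21 − 4.6)/1.289 = 12.722.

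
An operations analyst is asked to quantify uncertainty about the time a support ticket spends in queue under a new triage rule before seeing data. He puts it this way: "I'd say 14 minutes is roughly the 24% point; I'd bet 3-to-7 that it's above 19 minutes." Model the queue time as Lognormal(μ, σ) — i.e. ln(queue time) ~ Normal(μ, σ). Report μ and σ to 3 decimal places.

If T ~ Lognormal(μ,σ) then ln T ~ Normal(μ,σ), so the p-quantile of ln T is μ + z_p·σ.
ln(14) = 2.639 and ln(19) = 2.944; z_{0.24} = -0.7063, z_{0.7} = 0.5244.
σ = (2.944 − 2.639)/(0.5244 − (-0.7063)) = 0.248.
μ = 2.639 − (-0.7063)·0.248 = 2.814.

μ ≈ 2.814, σ ≈ 0.248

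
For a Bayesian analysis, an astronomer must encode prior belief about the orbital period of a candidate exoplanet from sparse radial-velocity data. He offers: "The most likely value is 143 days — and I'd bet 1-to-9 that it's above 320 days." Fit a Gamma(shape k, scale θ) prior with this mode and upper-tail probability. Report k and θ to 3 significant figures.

k ≈ 3.96, θ ≈ 48.2

Gamma(k,θ) with k>1 has mode (k−1)θ, so θ = 143/(k−1).
Need P(X < 320) = 0.9 with θ tied to k this way. Start at k = 2, θ = 143: P(X<320) ≈ 0.655.
Too low — raise k to concentrate. Iterating converges to k ≈ 3.96.
Then θ = 143/(3.96−1) ≈ 48.2.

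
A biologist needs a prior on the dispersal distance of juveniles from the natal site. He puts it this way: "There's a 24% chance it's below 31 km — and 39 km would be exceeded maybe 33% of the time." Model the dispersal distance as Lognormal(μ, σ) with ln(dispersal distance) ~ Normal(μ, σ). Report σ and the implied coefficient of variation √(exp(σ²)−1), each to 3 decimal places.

σ ≈ 0.200, CV ≈ 0.202

If T ~ Lognormal(μ,σ) then ln T ~ Normal(μ,σ), so the p-quantile of ln T is μ + z_p·σ.
ln(31) = 3.434 and ln(39) = 3.664; z_{0.24} = -0.7063, z_{0.67} = 0.4399.
σ = (3.664 − 3.434)/(0.4399 − (-0.7063)) = 0.200.
μ = 3.434 − (-0.7063)·0.200 = 3.575.
CV = √(exp(σ²)−1) = √(exp(0.0401)−1) = 0.202.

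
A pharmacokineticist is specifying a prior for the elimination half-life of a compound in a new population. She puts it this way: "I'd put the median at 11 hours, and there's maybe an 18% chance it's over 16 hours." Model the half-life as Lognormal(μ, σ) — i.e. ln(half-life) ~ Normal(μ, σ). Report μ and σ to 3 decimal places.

If T ~ Lognormal(μ,σ) then ln T ~ Normal(μ,σ), so the p-quantile of ln T is μ + z_p·σ.
ln(11) = 2.398 and ln(16) = 2.773; z_{0.5} = 0, z_{0.82} = 0.9154.
σ = (2.773 − 2.398)/(0.9154 − (0)) = 0.409.
μ = 2.398 − (0)·0.409 = 2.398.

μ ≈ 2.398, σ ≈ 0.409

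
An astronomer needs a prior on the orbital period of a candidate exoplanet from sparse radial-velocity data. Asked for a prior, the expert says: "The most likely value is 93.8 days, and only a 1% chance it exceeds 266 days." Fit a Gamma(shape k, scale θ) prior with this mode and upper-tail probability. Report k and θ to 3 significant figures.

k ≈ 5.2, θ ≈ 22.3

Gamma(k,θ) with k>1 has mode (k−1)θ, so θ = 93.8/(k−1).
Need P(X < 266) = 0.99 with θ tied to k this way. Start at k = 2, θ = 93.8: P(X<266) ≈ 0.775.
Too low — raise k to concentrate. Iterating converges to k ≈ 5.2.
Then θ = 93.8/(5.2−1) ≈ 22.3.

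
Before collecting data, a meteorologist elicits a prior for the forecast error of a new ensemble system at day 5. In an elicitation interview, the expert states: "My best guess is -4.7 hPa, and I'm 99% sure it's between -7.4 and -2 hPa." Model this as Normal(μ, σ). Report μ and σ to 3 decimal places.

A symmetric 99% interval runs μ ± z·σ with z = 2.576.
Half-width = 2.7, so σ = 2.7/2.576 = 1.048.
μ is the stated best guess, -4.700.

μ = -4.700, σ = 1.048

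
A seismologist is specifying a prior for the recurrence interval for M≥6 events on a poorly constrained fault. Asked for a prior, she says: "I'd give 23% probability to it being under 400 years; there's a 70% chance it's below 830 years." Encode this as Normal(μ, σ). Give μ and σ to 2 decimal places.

μ = 651.50, σ = 340.39

For Normal(μ,σ), the p-quantile is μ + z_p·σ. Here z_{0.23} = -0.7388, z_{0.7} = 0.5244.
So 400 = μ − 0.7388σ and 830 = μ + 0.5244σ.
Subtracting: σ = (830 − 400)/(0.5244 − (-0.7388)) = 340.39.
Then μ = 400 − (-0.7388)·340.39 = 651.50.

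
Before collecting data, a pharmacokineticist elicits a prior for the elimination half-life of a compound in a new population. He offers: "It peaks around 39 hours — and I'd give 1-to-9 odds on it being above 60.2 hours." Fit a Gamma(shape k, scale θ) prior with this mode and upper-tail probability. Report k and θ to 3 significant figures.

Gamma(k,θ) with k>1 has mode (k−1)θ, so θ = 39/(k−1).
Need P(X < 60.2) = 0.9 with θ tied to k this way. Start at k = 2, θ = 39: P(X<60.2) ≈ 0.457.
Too low — raise k to concentrate. Iterating converges to k ≈ 10.9.
Then θ = 39/(10.9−1) ≈ 3.93.

k ≈ 10.9, θ ≈ 3.93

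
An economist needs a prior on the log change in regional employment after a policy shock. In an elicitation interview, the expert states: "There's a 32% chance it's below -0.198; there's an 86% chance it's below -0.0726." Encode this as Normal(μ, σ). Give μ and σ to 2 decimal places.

For Normal(μ,σ), the p-quantile is μ + z_p·σ. Here z_{0.32} = -0.4677, z_{0.86} = 1.08.
So -0.198 = μ − 0.4677σ and -0.0726 = μ + 1.08σ.
Subtracting: σ = (-0.0726 − -0.198)/(1.08 − (-0.4677)) = 0.08.
Then μ = -0.198 − (-0.4677)·0.08 = -0.16.

μ = -0.16, σ = 0.08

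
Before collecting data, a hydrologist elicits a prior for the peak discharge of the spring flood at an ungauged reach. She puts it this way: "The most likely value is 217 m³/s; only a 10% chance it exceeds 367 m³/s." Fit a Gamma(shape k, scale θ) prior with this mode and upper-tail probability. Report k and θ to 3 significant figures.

k ≈ 7.85, θ ≈ 31.7

Gamma(k,θ) with k>1 has mode (k−1)θ, so θ = 217/(k−1).
Need P(X < 367) = 0.9 with θ tied to k this way. Start at k = 2, θ = 217: P(X<367) ≈ 0.504.
Too low — raise k to concentrate. Iterating converges to k ≈ 7.85.
Then θ = 217/(7.85−1) ≈ 31.7.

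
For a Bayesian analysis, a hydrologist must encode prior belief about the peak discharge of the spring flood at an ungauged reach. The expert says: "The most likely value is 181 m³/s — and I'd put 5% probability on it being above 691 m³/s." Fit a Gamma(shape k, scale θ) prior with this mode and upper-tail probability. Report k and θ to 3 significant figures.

k ≈ 2.42, θ ≈ 128

Gamma(k,θ) with k>1 has mode (k−1)θ, so θ = 181/(k−1).
Need P(X < 691) = 0.95 with θ tied to k this way. Start at k = 2, θ = 181: P(X<691) ≈ 0.894.
Too low — raise k to concentrate. Iterating converges to k ≈ 2.42.
Then θ = 181/(2.42−1) ≈ 128.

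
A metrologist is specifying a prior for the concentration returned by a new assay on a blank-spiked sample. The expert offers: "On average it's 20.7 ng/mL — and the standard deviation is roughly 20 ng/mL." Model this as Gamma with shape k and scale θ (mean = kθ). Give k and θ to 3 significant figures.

k ≈ 1.07, θ ≈ 19.3

For Gamma(k, scale θ): mean = kθ, variance = kθ², so CV = 1/√k.
CV = SD/mean = 20/20.7 = 0.9662, hence k = 1/CV² = 1.07.
Then θ = mean/k = 20.7/1.07 = 19.3.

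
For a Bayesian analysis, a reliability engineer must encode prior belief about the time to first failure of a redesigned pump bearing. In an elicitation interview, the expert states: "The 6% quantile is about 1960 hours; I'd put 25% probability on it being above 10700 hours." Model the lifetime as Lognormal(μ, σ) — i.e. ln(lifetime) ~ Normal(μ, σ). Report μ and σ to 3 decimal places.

If T ~ Lognormal(μ,σ) then ln T ~ Normal(μ,σ), so the p-quantile of ln T is μ + z_p·σ.
ln(1960) = 7.581 and ln(10700) = 9.278; z_{0.06} = -1.555, z_{0.75} = 0.6745.
σ = (9.278 − 7.581)/(0.6745 − (-1.555)) = 0.761.
μ = 7.581 − (-1.555)·0.761 = 8.764.

μ ≈ 8.764, σ ≈ 0.761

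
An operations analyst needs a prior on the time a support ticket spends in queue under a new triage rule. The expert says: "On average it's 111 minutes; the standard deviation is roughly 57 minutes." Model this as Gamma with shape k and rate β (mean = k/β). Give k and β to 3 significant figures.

For Gamma(k, rate β): mean = k/β, variance = k/β², so CV = 1/√k.
CV = SD/mean = 57/111 = 0.5135, hence k = 1/CV² = 3.79.
Then β = k/mean = 3.79/111 = 0.0342.

k ≈ 3.79, β ≈ 0.0342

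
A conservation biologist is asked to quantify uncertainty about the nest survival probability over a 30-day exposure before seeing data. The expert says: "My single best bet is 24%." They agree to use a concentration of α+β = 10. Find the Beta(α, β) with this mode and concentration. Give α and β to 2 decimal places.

α = 2.92, β = 7.08

For α,β > 1 the Beta mode is (α−1)/(α+β−2). With α+β = 10, the mode is (α−1)/8.
Set (α−1)/8 = 0.24 → α = 1 + 0.24·8 = 2.92.
β = 10 − α = 7.08.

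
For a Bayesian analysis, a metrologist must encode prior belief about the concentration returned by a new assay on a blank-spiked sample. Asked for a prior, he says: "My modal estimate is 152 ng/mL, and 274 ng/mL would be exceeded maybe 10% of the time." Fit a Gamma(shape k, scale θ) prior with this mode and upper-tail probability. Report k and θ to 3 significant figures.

Gamma(k,θ) with k>1 has mode (k−1)θ, so θ = 152/(k−1).
Need P(X < 274) = 0.9 with θ tied to k this way. Start at k = 2, θ = 152: P(X<274) ≈ 0.538.
Too low — raise k to concentrate. Iterating converges to k ≈ 6.48.
Then θ = 152/(6.48−1) ≈ 27.7.

k ≈ 6.48, θ ≈ 27.7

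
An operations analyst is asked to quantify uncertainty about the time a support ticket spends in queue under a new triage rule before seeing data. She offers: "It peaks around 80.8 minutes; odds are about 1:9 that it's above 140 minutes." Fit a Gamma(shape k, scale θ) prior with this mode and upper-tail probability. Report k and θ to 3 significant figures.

k ≈ 7.28, θ ≈ 12.9

Gamma(k,θ) with k>1 has mode (k−1)θ, so θ = 80.8/(k−1).
Need P(X < 140) = 0.9 with θ tied to k this way. Start at k = 2, θ = 80.8: P(X<140) ≈ 0.517.
Too low — raise k to concentrate. Iterating converges to k ≈ 7.28.
Then θ = 80.8/(7.28−1) ≈ 12.9.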